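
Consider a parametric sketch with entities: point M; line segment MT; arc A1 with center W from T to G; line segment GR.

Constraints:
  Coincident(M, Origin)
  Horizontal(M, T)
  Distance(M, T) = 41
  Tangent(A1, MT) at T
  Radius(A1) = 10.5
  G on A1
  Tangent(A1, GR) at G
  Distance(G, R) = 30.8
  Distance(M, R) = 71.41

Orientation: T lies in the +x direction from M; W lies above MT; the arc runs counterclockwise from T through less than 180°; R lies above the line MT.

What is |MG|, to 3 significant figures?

51.2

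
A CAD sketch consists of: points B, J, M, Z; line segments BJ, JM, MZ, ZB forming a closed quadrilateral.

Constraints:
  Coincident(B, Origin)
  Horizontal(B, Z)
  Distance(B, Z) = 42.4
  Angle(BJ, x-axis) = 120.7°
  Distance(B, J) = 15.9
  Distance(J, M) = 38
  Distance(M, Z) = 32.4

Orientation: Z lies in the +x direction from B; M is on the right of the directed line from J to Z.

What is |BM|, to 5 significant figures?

22.256

Checks: |JM| = 38.00 ✓; |MZ| = 32.40 ✓.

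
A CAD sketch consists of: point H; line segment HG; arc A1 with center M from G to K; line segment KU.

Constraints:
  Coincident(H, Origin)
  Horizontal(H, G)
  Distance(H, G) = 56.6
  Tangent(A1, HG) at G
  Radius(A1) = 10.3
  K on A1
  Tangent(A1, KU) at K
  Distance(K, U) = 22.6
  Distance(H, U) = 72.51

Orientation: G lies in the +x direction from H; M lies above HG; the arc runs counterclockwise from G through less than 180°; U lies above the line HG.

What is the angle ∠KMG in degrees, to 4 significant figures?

97.05°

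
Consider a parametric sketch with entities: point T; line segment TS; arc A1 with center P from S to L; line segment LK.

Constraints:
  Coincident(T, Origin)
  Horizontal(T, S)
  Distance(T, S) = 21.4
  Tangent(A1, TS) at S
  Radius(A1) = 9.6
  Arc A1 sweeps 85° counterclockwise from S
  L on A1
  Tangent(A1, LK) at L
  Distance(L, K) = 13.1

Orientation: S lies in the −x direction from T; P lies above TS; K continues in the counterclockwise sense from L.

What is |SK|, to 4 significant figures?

24.30

On A1, S sits at bearing -90° from P; an 85° counterclockwise sweep puts L at bearing -5°, so L = P + 9.6·(cos -5°, sin -5°) = (-11.84, 8.763). Since A1 is tangent to LK there, PL ⟂ LK, so LK runs along (−sin -5°, cos -5°); with |LK| = 13.1, K = (-10.69, 21.81). Then |SK| = |K − S| = 24.30.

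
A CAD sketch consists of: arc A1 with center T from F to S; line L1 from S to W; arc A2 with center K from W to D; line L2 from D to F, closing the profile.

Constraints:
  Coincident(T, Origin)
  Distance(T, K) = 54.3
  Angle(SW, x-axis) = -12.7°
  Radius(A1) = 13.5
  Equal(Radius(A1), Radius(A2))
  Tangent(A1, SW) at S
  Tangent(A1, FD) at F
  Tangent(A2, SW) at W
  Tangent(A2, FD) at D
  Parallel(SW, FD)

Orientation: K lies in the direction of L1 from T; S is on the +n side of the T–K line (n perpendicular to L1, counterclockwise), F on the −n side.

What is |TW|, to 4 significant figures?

55.95

The slot axis is L1's direction at -12.7°, so u = (cos -12.7°, sin -12.7°) = (0.9755, -0.2198) and n = (−sin -12.7°, cos -12.7°) = (0.2198, 0.9755). T is at the origin and K lies 54.3 along u from T, so K = 54.3·u = (52.97, -11.94). Tangency of A1 to both parallel lines with radius 13.5 puts S and F at T ± 13.5·n: S = (2.968, 13.17), F = (-2.968, -13.17). Equal radii place W and D the same way about K: W = K + 13.5·n = (55.94, 1.232), D = K − 13.5·n = (50.00, -25.11). Then |TW| = |W − T| = 55.95.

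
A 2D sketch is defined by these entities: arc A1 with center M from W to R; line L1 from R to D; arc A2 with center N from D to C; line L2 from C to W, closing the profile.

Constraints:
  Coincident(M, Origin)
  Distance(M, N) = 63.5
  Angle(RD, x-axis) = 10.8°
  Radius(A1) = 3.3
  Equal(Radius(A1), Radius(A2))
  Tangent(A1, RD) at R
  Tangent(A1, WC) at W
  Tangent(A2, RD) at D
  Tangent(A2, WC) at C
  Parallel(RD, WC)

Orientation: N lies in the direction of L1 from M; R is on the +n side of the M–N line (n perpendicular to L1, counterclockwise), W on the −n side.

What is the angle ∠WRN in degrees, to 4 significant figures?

87.03°

M is at the origin and N lies 63.5 along u from M, so N = 63.5·u = (62.38, 11.90). Tangency of A1 to both parallel lines with radius 3.3 puts R and W at M ± 3.3·n: R = (-0.6184, 3.242), W = (0.6184, -3.242). Then cos ∠WRN = RW·RN / (|RW||RN|), giving 87.03°.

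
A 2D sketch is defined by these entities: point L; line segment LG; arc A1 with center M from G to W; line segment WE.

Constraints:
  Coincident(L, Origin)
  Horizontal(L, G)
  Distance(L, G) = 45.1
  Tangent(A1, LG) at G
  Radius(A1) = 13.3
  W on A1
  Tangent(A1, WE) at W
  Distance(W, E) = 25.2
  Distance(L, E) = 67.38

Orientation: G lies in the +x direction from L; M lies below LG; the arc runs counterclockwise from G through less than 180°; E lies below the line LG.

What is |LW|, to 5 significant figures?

42.504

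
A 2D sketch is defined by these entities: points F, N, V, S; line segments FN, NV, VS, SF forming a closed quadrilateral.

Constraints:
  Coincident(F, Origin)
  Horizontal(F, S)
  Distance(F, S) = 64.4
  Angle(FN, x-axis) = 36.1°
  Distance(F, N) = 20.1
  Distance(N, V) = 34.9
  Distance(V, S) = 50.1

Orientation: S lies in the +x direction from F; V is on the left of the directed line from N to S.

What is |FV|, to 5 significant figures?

54.196

F is at the origin; FS is horizontal with |FS| = 64.4 and S in +x, so S = (64.4, 0). FN runs at 36.1° with |FN| = 20.1, so N = (16.241, 11.843). V is determined by |NV| = 34.9 and |VS| = 50.1 together: it lies at the intersection of circle(N, 34.9) and circle(S, 50.1). With |NS| = 49.594, the foot of the radical line on NS is 11.771 from N and the perpendicular offset is √(34.9² − 11.771²) = 32.855. Taking the left-of-NS solution: V = (35.517, 40.936).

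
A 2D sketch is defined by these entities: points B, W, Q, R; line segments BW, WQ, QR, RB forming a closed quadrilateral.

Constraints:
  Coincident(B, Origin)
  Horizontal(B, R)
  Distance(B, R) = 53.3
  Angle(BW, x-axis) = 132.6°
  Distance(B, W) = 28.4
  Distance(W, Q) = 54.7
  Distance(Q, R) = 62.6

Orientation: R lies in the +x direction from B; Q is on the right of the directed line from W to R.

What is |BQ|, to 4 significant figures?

30.77

Checks: |WQ| = 54.70 ✓; |QR| = 62.60 ✓.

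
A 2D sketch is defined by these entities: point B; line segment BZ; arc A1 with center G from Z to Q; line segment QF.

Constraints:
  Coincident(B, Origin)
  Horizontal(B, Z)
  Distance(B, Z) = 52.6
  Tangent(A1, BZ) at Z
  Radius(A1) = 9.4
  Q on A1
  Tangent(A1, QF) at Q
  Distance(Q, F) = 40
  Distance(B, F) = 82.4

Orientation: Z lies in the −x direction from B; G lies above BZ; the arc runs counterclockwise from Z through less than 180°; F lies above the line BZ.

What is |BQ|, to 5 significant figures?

47.125

Checks: |GQ| = 9.400 ✓; ∠(GQ, QF) = 90.00° ✓; |QF| = 40.00 ✓; |BF| = 82.40 ✓.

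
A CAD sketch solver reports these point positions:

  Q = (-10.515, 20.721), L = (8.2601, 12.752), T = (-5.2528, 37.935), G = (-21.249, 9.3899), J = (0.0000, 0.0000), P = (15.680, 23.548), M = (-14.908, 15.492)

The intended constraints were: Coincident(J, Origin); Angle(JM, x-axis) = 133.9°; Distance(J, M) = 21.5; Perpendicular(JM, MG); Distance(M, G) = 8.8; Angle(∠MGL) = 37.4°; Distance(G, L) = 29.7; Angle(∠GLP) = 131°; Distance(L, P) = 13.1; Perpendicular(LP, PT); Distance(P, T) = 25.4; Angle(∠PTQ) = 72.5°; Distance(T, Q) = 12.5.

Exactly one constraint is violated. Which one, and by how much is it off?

Distance(T, Q) = 12.5 — off by 5.50.

J = (0.00, 0.00) ✓; JM at 133.9° ✓; |JM| = 21.50 ✓; ∠(JM, MG) = 90.00° ✓; |MG| = 8.800 ✓; ∠MGL = 37.40° ✓; |GL| = 29.70 ✓; ∠GLP = 131.0° ✓; |LP| = 13.10 ✓; ∠(LP, PT) = 90.00° ✓; |PT| = 25.40 ✓; ∠PTQ = 72.50° ✓; |TQ| = 18.00 ✗.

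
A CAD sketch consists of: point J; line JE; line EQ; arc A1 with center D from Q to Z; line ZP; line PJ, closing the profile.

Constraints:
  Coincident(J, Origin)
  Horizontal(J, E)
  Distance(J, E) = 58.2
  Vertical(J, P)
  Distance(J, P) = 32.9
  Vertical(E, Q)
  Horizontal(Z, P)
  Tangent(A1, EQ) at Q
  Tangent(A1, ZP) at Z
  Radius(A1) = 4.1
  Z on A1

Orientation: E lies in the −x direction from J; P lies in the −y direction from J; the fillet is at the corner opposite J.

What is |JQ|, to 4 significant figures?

64.94

J is at the origin; JE is horizontal with |JE| = 58.2 and E on the −x side, so E = (-58.20, 0.000). JP is vertical with |JP| = 32.9 and P on the −y side, so P = (0.000, -32.90). The virtual corner opposite J is at (-58.20, -32.90). The tangent condition forces DQ to be normal to EQ and tangency of A1 to ZP means the radius DZ is perpendicular to ZP, with radius 4.1, so the center D sits 4.1 in from both sides at D = (-54.10, -28.80). That places the tangent points at Q = (-58.20, -28.80) on EQ and Z = (-54.10, -32.90) on ZP. Then |JQ| = |Q − J| = 64.94.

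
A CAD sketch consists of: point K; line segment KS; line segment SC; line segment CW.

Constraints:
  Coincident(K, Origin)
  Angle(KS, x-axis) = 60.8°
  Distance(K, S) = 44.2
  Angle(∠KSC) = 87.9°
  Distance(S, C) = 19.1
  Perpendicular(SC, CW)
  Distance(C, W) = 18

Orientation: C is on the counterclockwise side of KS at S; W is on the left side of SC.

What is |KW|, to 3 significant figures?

31.5

K is at the origin; KS runs at 60.8° with length 44.2, so S = 44.2·(cos 60.8°, sin 60.8°) = (21.6, 38.6). ∠KSC = 87.9°, so SC runs at 60.8° + (180° − 87.9°) = 153° from the x-axis; with |SC| = 19.1, C = S + 19.1·(cos 153°, sin 153°) = (4.56, 47.3). The perpendicularity gives CW at right angles to SC; with |CW| = 18.0 on the left of SC, W = C + 18.0·(-0.456, -0.890) = (-3.64, 31.3). Then |KW| = |W − K| = 31.5.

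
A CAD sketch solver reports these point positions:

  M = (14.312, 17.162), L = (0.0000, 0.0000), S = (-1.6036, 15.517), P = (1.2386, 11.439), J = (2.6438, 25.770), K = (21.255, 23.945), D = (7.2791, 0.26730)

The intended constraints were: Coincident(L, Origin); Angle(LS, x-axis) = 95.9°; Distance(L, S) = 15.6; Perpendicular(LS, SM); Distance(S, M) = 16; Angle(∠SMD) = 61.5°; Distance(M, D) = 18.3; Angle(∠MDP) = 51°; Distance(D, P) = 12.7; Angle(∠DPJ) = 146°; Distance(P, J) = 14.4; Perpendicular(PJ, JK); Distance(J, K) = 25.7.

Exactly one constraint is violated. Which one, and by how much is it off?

Distance(J, K) = 25.7 — off by 7.00.

L = (0.00, 0.00) ✓; LS at 95.90° ✓; |LS| = 15.60 ✓; ∠(LS, SM) = 90.00° ✓; |SM| = 16.00 ✓; ∠SMD = 61.50° ✓; |MD| = 18.30 ✓; ∠MDP = 51.00° ✓; |DP| = 12.70 ✓; ∠DPJ = 146.0° ✓; |PJ| = 14.40 ✓; ∠(PJ, JK) = 90.00° ✓; |JK| = 18.70 ✗.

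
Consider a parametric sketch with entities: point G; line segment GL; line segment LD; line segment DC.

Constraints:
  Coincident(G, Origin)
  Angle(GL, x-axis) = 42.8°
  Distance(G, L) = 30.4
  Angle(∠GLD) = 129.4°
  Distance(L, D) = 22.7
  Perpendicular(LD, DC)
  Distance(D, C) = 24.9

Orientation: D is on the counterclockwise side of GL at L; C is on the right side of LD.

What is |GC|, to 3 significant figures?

64.1

∠GLD = 129.4°, so LD runs at 42.8° + (180° − 129.4°) = 93.4° from the x-axis; with |LD| = 22.7, D = L + 22.7·(cos 93.4°, sin 93.4°) = (21.0, 43.3). The perpendicularity gives DC at right angles to LD; with |DC| = 24.9 on the right of LD, C = D + 24.9·(0.998, 0.0593) = (45.8, 44.8). Then |GC| = |C − G| = 64.1.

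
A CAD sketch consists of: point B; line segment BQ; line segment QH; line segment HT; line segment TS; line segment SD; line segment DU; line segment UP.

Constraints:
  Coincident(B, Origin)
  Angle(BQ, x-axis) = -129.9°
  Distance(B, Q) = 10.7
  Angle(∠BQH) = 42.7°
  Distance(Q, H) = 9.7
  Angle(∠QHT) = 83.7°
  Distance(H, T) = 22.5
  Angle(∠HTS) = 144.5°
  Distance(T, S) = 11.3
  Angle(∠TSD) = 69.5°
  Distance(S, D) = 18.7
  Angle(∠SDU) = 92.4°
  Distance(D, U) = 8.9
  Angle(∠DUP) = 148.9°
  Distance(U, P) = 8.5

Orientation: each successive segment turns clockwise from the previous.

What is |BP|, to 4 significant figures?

2.740

B is at the origin; BQ runs at -129.9° with length 10.7, so Q = (-6.864, -8.209). ∠BQH = 42.7° gives QH at 92.80° from the x-axis; with |QH| = 9.7, H = (-7.337, 1.480). ∠QHT = 83.7° gives HT at -3.500° from the x-axis; with |HT| = 22.5, T = (15.12, 0.1062). ∠HTS = 144.5° gives TS at -39.00° from the x-axis; with |TS| = 11.3, S = (23.90, -7.005). ∠TSD = 69.5° gives SD at -149.5° from the x-axis; with |SD| = 18.7, D = (7.790, -16.50). ∠SDU = 92.4° gives DU at 122.9° from the x-axis; with |DU| = 8.9, U = (2.956, -9.024). ∠DUP = 148.9° gives UP at 91.80° from the x-axis; with |UP| = 8.5, P = (2.689, -0.5277). Then |BP| = |P − B| = 2.740.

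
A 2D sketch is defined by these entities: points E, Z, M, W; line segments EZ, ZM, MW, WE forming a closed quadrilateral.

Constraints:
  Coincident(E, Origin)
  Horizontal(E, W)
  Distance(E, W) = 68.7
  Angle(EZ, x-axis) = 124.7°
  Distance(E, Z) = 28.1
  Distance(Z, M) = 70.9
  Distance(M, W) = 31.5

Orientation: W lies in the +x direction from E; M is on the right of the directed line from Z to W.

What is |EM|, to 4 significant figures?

45.69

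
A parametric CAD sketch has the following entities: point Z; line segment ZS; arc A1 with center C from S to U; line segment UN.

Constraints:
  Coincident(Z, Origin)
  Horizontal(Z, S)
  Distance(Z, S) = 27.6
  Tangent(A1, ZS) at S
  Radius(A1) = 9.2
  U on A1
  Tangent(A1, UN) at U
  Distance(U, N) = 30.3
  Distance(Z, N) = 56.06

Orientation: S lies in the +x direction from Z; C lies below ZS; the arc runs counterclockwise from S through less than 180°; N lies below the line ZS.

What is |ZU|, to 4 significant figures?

25.99

Checks: |CU| = 9.200 ✓; ∠(CU, UN) = 90.00° ✓; |UN| = 30.30 ✓; |ZN| = 56.06 ✓.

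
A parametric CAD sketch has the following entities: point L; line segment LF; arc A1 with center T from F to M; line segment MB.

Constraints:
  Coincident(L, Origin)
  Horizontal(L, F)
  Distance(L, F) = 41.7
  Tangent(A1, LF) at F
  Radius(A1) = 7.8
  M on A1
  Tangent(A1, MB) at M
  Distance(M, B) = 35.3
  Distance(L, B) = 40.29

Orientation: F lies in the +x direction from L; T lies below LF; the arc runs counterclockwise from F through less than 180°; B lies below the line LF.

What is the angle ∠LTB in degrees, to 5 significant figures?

61.079°

Checks: |TM| = 7.800 ✓; ∠(TM, MB) = 90.00° ✓; |MB| = 35.30 ✓; |LB| = 40.29 ✓.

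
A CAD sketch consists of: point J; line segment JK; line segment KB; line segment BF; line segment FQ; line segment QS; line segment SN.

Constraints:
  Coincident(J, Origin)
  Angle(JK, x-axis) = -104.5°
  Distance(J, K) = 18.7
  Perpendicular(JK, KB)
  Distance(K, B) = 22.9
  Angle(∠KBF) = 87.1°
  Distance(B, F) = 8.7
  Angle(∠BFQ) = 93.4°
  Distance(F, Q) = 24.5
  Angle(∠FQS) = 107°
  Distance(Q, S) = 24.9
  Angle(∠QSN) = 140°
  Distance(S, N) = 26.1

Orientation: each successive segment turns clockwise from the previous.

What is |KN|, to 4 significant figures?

38.96

J is at the origin; JK runs at -104.5° with length 18.7, so K = (-4.682, -18.10). JK ⟂ KB, so KB runs at 165.5°; with |KB| = 22.9, B = (-26.85, -12.37). ∠KBF = 87.1° gives BF at 72.60° from the x-axis; with |BF| = 8.7, F = (-24.25, -4.069). ∠BFQ = 93.4° gives FQ at -14.00° from the x-axis; with |FQ| = 24.5, Q = (-0.4788, -9.996). ∠FQS = 107.0° gives QS at -87.00° from the x-axis; with |QS| = 24.9, S = (0.8244, -34.86). ∠QSN = 140.0° gives SN at -127.0° from the x-axis; with |SN| = 26.1, N = (-14.88, -55.71). Then |KN| = |N − K| = 38.96.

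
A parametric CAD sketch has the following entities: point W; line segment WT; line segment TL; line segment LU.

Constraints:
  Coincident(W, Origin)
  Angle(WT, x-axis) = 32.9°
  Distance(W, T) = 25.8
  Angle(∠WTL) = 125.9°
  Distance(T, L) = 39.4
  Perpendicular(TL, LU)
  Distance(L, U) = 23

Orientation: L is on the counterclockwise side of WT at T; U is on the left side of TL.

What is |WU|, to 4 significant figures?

54.57

W is at the origin; WT runs at 32.9° with length 25.8, so T = 25.8·(cos 32.9°, sin 32.9°) = (21.66, 14.01). ∠WTL = 125.9°, so TL runs at 32.9° + (180° − 125.9°) = 87.00° from the x-axis; with |TL| = 39.4, L = T + 39.4·(cos 87.00°, sin 87.00°) = (23.72, 53.36). TL is perpendicular to LU; with |LU| = 23.0 on the left of TL, U = L + 23.0·(-0.9986, 0.05234) = (0.7557, 54.56). Then |WU| = |U − W| = 54.57.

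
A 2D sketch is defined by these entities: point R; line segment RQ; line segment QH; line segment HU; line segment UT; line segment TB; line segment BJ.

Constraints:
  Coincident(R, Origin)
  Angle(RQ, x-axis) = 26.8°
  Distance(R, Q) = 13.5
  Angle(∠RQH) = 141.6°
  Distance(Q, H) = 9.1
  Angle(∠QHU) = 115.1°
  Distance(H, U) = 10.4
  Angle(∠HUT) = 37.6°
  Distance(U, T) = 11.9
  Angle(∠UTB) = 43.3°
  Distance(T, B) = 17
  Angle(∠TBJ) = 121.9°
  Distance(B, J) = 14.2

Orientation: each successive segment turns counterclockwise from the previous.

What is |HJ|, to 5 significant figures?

22.504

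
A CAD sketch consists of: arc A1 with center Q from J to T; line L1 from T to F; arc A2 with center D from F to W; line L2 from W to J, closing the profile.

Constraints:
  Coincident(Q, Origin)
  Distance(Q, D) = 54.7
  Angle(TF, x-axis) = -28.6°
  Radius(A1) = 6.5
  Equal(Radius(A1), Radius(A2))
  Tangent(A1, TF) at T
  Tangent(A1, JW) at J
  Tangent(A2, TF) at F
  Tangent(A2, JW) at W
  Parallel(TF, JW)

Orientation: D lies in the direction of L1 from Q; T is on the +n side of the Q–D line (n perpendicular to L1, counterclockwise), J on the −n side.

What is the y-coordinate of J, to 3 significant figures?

-5.71

The slot axis is L1's direction at -28.6°, so u = (cos -28.6°, sin -28.6°) = (0.878, -0.479) and n = (−sin -28.6°, cos -28.6°) = (0.479, 0.878). Q is at the origin and D lies 54.7 along u from Q, so D = 54.7·u = (48.0, -26.2). Tangency of A1 to both parallel lines with radius 6.5 puts T and J at Q ± 6.5·n: T = (3.11, 5.71), J = (-3.11, -5.71). So J.y = -5.71.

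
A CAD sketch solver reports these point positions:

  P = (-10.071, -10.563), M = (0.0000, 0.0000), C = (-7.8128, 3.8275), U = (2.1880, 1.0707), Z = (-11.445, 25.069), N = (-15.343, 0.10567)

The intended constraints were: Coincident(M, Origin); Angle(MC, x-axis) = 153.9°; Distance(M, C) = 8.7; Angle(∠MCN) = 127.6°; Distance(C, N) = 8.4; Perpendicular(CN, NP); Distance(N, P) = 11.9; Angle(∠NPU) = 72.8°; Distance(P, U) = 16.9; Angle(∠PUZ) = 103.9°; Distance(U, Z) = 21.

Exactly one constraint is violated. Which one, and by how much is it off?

Distance(U, Z) = 21 — off by 6.60.

M = (0.00, 0.00) ✓; MC at 153.9° ✓; |MC| = 8.700 ✓; ∠MCN = 127.6° ✓; |CN| = 8.400 ✓; ∠(CN, NP) = 90.00° ✓; |NP| = 11.90 ✓; ∠NPU = 72.80° ✓; |PU| = 16.90 ✓; ∠PUZ = 103.9° ✓; |UZ| = 27.60 ✗.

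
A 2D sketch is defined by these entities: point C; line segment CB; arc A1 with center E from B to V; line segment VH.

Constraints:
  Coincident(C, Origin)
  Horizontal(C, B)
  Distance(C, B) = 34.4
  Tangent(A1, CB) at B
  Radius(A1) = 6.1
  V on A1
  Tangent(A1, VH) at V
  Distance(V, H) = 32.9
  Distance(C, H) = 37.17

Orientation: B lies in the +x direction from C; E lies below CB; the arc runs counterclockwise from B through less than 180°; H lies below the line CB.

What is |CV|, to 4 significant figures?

29.05

Checks: C.y = 0.00, B.y = 0.00 ✓; |EV| = 6.100 ✓; ∠(EV, VH) = 90.00° ✓; |VH| = 32.90 ✓; |CH| = 37.17 ✓.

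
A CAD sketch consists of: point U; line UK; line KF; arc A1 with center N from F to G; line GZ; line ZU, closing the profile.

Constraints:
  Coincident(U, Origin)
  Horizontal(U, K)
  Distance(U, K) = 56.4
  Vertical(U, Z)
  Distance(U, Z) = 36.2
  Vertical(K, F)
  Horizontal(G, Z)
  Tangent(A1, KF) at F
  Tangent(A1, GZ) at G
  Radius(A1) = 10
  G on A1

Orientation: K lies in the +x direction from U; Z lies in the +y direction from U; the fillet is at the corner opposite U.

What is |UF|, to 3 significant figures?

62.2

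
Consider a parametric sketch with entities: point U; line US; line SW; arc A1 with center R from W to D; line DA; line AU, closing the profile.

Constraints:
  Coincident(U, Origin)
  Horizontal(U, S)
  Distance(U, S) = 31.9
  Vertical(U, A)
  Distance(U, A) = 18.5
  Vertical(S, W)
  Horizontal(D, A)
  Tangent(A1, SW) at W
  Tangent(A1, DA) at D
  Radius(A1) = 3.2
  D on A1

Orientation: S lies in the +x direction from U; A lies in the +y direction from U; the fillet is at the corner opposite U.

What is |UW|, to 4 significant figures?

35.38

U is at the origin; U and S share the same y with |US| = 31.9 and S on the +x side, so S = (31.90, 0.000). U and A share the same x with |UA| = 18.5 and A on the +y side, so A = (0.000, 18.50). The virtual corner opposite U is at (31.90, 18.50). The tangent condition forces RW to be normal to SW and since A1 is tangent to DA there, RD ⟂ DA, with radius 3.2, so the center R sits 3.2 in from both sides at R = (28.70, 15.30). That places the tangent points at W = (31.90, 15.30) on SW and D = (28.70, 18.50) on DA. Then |UW| = |W − U| = 35.38.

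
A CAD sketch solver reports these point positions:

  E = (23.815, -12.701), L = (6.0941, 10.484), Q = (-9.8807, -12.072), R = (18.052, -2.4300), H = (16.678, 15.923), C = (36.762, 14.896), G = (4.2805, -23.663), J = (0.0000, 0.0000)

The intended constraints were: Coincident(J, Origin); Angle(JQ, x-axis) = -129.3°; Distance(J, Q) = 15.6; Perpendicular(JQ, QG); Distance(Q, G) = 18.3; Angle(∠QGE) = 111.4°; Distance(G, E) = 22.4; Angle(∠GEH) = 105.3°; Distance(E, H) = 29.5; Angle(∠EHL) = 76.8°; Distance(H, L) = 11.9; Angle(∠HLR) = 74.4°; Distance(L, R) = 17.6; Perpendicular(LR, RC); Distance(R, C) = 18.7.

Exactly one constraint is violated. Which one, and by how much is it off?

Distance(R, C) = 18.7 — off by 6.80.

J = (0.00, 0.00) ✓; JQ at -129.3° ✓; |JQ| = 15.60 ✓; ∠(JQ, QG) = 90.00° ✓; |QG| = 18.30 ✓; ∠QGE = 111.4° ✓; |GE| = 22.40 ✓; ∠GEH = 105.3° ✓; |EH| = 29.50 ✓; ∠EHL = 76.80° ✓; |HL| = 11.90 ✓; ∠HLR = 74.40° ✓; |LR| = 17.60 ✓; ∠(LR, RC) = 90.00° ✓; |RC| = 25.50 ✗.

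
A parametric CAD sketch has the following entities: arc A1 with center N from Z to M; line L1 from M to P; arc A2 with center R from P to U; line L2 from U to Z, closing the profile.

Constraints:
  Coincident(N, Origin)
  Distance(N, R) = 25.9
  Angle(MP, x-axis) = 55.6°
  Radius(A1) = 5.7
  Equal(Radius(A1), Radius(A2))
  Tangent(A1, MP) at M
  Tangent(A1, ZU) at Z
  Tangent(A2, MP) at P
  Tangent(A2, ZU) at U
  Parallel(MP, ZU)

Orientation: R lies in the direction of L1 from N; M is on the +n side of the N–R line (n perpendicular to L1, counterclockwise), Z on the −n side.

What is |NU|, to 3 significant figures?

26.5

Tangency of A1 to both parallel lines with radius 5.7 puts M and Z at N ± 5.7·n: M = (-4.70, 3.22), Z = (4.70, -3.22). Equal radii place P and U the same way about R: P = R + 5.7·n = (9.93, 24.6), U = R − 5.7·n = (19.3, 18.2). Then |NU| = |U − N| = 26.5.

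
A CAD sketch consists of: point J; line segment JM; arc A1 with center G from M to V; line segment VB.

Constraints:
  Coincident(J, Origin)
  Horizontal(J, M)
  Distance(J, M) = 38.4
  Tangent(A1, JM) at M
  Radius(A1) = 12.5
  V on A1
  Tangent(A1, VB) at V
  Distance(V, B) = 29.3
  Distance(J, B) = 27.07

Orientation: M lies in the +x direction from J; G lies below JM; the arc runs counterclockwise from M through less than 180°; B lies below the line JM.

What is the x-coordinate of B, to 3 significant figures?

9.29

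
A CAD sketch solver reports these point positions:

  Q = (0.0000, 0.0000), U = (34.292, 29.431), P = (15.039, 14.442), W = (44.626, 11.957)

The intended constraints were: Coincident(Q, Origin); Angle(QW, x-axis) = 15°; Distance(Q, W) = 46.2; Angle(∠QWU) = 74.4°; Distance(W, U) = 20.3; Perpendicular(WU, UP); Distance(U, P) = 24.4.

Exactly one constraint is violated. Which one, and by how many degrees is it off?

Perpendicular(WU, UP) — off by 7.30°.

Q = (0.00, 0.00) ✓; QW at 15.00° ✓; |QW| = 46.20 ✓; ∠QWU = 74.40° ✓; |WU| = 20.30 ✓; ∠(WU, UP) = 97.30° ✗; |UP| = 24.40 ✓.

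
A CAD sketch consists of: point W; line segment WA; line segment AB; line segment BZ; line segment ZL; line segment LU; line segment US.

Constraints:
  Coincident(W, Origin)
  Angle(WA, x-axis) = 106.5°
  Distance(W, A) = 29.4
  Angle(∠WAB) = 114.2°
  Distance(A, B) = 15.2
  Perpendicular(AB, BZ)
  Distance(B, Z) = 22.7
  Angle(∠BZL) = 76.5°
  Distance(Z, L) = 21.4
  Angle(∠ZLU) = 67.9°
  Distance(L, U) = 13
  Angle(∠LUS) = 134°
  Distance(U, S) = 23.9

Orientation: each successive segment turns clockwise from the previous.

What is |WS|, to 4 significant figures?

44.21

W is at the origin; WA runs at 106.5° with length 29.4, so A = (-8.350, 28.19). ∠WAB = 114.2° gives AB at 40.70° from the x-axis; with |AB| = 15.2, B = (3.174, 38.10). AB ⟂ BZ, so BZ runs at -49.30°; with |BZ| = 22.7, Z = (17.98, 20.89). ∠BZL = 76.5° gives ZL at -152.8° from the x-axis; with |ZL| = 21.4, L = (-1.057, 11.11). ∠ZLU = 67.9° gives LU at 95.10° from the x-axis; with |LU| = 13.0, U = (-2.213, 24.06). ∠LUS = 134.0° gives US at 49.10° from the x-axis; with |US| = 23.9, S = (13.44, 42.12). Then |WS| = |S − W| = 44.21.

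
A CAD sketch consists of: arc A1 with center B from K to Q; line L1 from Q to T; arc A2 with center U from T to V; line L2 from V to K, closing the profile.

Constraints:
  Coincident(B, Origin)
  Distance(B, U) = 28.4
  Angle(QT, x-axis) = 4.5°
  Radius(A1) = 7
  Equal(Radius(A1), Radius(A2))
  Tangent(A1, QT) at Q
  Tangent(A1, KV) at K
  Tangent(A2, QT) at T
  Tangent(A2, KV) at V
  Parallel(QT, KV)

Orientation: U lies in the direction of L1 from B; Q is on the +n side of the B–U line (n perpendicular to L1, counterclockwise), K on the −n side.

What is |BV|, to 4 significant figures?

29.25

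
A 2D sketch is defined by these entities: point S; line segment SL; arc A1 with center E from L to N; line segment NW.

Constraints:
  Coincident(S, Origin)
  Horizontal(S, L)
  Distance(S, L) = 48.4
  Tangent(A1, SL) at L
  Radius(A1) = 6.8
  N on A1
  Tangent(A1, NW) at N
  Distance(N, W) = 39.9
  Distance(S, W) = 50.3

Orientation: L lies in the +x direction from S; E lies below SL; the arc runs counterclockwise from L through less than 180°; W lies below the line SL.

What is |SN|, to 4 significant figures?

42.26

Checks: |EN| = 6.800 ✓; ∠(EN, NW) = 90.00° ✓; |NW| = 39.90 ✓; |SW| = 50.30 ✓.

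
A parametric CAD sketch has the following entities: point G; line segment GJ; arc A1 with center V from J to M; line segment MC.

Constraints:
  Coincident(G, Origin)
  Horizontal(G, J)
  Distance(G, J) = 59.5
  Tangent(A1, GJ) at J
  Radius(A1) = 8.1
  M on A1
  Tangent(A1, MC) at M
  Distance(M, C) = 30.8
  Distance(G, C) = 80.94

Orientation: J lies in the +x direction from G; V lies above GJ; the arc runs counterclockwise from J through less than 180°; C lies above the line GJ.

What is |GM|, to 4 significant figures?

67.89

Checks: G = (0.00, 0.00) ✓; |VM| = 8.100 ✓; ∠(VM, MC) = 90.00° ✓; |MC| = 30.80 ✓; |GC| = 80.94 ✓.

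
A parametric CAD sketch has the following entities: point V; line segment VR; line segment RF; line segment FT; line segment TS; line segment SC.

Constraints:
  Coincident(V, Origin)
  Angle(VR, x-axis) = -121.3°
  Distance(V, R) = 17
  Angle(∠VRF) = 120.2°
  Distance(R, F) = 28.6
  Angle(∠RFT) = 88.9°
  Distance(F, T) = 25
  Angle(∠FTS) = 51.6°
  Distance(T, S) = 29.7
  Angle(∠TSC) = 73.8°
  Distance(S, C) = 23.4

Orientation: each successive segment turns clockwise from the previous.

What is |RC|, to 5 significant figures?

25.535

V is at the origin; VR runs at -121.3° with length 17.0, so R = (-8.8318, -14.526). ∠VRF = 120.2° gives RF at 178.90° from the x-axis; with |RF| = 28.6, F = (-37.427, -13.977). ∠RFT = 88.9° gives FT at 87.800° from the x-axis; with |FT| = 25.0, T = (-36.467, 11.005). ∠FTS = 51.6° gives TS at -40.600° from the x-axis; with |TS| = 29.7, S = (-13.917, -8.3232). ∠TSC = 73.8° gives SC at -146.80° from the x-axis; with |SC| = 23.4, C = (-33.497, -21.136). Then |RC| = |C − R| = 25.535.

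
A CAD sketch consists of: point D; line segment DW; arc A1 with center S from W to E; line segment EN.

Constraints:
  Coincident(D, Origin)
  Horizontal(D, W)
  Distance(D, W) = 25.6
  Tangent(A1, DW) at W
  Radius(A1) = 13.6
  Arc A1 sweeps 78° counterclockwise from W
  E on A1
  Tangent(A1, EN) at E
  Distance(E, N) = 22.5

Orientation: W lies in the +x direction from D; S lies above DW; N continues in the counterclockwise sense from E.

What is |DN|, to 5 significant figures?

54.533

D is at the origin; D and W share the same y with |DW| = 25.6 and W on the +x side, so W = (25.600, 0.0000). A1 meets DW tangentially, so SW is at right angles to DW, so S = W + (0, 13.6) = (25.600, 13.600). On A1, W sits at bearing -90° from S; a 78° counterclockwise sweep puts E at bearing -12°, so E = S + 13.6·(cos -12°, sin -12°) = (38.903, 10.772). The tangent condition forces SE to be normal to EN, so EN runs along (−sin -12°, cos -12°); with |EN| = 22.5, N = (43.581, 32.781). Then |DN| = |N − D| = 54.533.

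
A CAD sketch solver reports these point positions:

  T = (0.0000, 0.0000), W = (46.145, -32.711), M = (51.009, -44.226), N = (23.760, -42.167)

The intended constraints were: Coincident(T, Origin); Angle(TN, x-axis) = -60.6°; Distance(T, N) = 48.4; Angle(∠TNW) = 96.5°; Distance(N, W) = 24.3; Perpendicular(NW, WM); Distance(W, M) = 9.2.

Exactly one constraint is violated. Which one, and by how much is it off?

Distance(W, M) = 9.2 — off by 3.30.

T = (0.00, 0.00) ✓; TN at -60.60° ✓; |TN| = 48.40 ✓; ∠TNW = 96.50° ✓; |NW| = 24.30 ✓; ∠(NW, WM) = 90.00° ✓; |WM| = 12.50 ✗.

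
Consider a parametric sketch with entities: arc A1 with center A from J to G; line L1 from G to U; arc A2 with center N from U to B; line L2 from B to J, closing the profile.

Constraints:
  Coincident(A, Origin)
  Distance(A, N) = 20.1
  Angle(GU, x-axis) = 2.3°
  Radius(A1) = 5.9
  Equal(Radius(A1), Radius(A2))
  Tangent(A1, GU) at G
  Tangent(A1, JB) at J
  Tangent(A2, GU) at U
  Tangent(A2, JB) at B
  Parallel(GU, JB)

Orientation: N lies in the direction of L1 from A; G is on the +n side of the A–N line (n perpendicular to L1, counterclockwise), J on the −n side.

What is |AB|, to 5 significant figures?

20.948

Tangency of A1 to both parallel lines with radius 5.9 puts G and J at A ± 5.9·n: G = (-0.23678, 5.8952), J = (0.23678, -5.8952). Equal radii place U and B the same way about N: U = N + 5.9·n = (19.847, 6.7019), B = N − 5.9·n = (20.321, -5.0886). Then |AB| = |B − A| = 20.948.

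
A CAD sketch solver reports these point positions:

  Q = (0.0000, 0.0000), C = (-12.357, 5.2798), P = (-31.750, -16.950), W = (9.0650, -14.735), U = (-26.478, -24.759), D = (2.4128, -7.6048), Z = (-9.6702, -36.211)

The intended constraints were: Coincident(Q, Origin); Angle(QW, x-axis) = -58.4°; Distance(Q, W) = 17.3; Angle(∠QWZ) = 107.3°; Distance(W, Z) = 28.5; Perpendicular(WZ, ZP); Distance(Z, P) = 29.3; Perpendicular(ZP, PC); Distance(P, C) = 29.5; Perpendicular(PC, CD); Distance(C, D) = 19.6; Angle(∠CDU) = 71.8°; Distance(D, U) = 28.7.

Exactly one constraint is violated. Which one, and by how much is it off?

Distance(D, U) = 28.7 — off by 4.90.

Q = (0.00, 0.00) ✓; QW at -58.40° ✓; |QW| = 17.30 ✓; ∠QWZ = 107.3° ✓; |WZ| = 28.50 ✓; ∠(WZ, ZP) = 90.00° ✓; |ZP| = 29.30 ✓; ∠(ZP, PC) = 90.00° ✓; |PC| = 29.50 ✓; ∠(PC, CD) = 90.00° ✓; |CD| = 19.60 ✓; ∠CDU = 71.80° ✓; |DU| = 33.60 ✗.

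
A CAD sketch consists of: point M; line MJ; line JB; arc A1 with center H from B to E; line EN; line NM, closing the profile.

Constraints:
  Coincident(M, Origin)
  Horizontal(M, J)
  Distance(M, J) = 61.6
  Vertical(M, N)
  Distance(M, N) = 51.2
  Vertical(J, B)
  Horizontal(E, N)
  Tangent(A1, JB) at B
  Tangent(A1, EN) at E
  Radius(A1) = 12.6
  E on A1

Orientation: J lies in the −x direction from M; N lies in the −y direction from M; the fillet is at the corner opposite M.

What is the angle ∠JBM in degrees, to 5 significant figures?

57.928°

M is at the origin; M and J share the same y with |MJ| = 61.6 and J on the −x side, so J = (-61.600, 0.0000). MN is vertical with |MN| = 51.2 and N on the −y side, so N = (0.0000, -51.200). The virtual corner opposite M is at (-61.600, -51.200). Tangency of A1 to JB means the radius HB is perpendicular to JB and the tangent condition forces HE to be normal to EN, with radius 12.6, so the center H sits 12.6 in from both sides at H = (-49.000, -38.600). That places the tangent points at B = (-61.600, -38.600) on JB and E = (-49.000, -51.200) on EN. Then cos ∠JBM = BJ·BM / (|BJ||BM|), giving 57.928°.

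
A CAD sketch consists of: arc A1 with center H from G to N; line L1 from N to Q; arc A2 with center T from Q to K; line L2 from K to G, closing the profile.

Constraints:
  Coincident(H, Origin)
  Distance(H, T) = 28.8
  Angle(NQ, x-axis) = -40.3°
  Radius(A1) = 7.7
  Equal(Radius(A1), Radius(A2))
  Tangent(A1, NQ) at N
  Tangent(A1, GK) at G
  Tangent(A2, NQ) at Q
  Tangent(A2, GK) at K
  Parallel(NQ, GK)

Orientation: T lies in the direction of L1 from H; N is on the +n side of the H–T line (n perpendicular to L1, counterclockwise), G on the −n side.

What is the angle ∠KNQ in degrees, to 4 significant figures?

28.13°

The slot axis is L1's direction at -40.3°, so u = (cos -40.3°, sin -40.3°) = (0.7627, -0.6468) and n = (−sin -40.3°, cos -40.3°) = (0.6468, 0.7627). H is at the origin and T lies 28.8 along u from H, so T = 28.8·u = (21.96, -18.63). Tangency of A1 to both parallel lines with radius 7.7 puts N and G at H ± 7.7·n: N = (4.980, 5.873), G = (-4.980, -5.873). Equal radii place Q and K the same way about T: Q = T + 7.7·n = (26.95, -12.75), K = T − 7.7·n = (16.98, -24.50). Then cos ∠KNQ = NK·NQ / (|NK||NQ|), giving 28.13°.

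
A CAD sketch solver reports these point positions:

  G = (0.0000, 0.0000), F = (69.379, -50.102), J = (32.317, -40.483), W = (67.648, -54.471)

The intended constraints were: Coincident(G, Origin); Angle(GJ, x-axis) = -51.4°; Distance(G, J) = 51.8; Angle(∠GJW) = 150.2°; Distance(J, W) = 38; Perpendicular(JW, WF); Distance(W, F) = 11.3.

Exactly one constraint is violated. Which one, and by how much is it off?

Distance(W, F) = 11.3 — off by 6.60.

G = (0.00, 0.00) ✓; GJ at -51.40° ✓; |GJ| = 51.80 ✓; ∠GJW = 150.2° ✓; |JW| = 38.00 ✓; ∠(JW, WF) = 89.99° ✓; |WF| = 4.699 ✗.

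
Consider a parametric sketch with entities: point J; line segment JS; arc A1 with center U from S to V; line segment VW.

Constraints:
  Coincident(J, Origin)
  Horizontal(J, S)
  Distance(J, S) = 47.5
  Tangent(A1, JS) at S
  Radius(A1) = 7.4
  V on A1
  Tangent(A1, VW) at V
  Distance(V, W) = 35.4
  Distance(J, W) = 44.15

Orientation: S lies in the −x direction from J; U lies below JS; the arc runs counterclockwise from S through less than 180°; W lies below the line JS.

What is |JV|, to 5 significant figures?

53.914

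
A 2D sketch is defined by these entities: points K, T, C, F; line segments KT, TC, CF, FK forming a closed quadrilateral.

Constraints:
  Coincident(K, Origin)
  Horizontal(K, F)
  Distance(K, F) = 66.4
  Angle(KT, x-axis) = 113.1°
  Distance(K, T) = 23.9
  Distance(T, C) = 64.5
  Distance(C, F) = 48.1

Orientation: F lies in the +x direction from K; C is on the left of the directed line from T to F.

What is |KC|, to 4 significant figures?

68.10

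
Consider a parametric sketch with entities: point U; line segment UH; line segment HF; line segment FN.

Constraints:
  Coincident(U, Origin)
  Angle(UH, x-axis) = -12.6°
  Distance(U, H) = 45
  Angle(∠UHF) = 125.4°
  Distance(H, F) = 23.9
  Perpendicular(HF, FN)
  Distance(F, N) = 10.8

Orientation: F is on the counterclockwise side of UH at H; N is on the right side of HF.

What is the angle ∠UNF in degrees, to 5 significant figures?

46.462°

U is at the origin; UH runs at -12.6° with length 45.0, so H = 45.0·(cos -12.6°, sin -12.6°) = (43.916, -9.8164). ∠UHF = 125.4°, so HF runs at -12.6° + (180° − 125.4°) = 42.000° from the x-axis; with |HF| = 23.9, F = H + 23.9·(cos 42.000°, sin 42.000°) = (61.677, 6.1758). HF ⟂ FN; with |FN| = 10.8 on the right of HF, N = F + 10.8·(0.66913, -0.74314) = (68.904, -1.8502). Then cos ∠UNF = NU·NF / (|NU||NF|), giving 46.462°.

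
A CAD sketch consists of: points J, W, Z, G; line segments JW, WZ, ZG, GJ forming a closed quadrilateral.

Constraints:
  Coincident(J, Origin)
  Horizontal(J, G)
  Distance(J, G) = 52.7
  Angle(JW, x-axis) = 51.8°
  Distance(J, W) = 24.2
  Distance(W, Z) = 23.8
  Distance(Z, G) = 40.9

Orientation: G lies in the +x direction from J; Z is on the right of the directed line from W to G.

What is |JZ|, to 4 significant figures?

12.91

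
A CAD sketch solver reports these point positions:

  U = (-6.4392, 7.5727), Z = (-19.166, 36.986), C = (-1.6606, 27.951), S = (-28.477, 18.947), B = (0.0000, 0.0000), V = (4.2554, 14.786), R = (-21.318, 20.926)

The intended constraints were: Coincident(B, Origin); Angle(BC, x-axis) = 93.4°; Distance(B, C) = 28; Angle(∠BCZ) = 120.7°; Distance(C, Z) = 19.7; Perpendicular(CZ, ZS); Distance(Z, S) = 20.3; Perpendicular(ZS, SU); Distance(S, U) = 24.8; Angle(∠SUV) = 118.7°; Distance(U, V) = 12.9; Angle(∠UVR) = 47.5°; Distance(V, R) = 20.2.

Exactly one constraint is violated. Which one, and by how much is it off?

Distance(V, R) = 20.2 — off by 6.10.

B = (0.00, 0.00) ✓; BC at 93.40° ✓; |BC| = 28.00 ✓; ∠BCZ = 120.7° ✓; |CZ| = 19.70 ✓; ∠(CZ, ZS) = 90.00° ✓; |ZS| = 20.30 ✓; ∠(ZS, SU) = 90.00° ✓; |SU| = 24.80 ✓; ∠SUV = 118.7° ✓; |UV| = 12.90 ✓; ∠UVR = 47.50° ✓; |VR| = 26.30 ✗.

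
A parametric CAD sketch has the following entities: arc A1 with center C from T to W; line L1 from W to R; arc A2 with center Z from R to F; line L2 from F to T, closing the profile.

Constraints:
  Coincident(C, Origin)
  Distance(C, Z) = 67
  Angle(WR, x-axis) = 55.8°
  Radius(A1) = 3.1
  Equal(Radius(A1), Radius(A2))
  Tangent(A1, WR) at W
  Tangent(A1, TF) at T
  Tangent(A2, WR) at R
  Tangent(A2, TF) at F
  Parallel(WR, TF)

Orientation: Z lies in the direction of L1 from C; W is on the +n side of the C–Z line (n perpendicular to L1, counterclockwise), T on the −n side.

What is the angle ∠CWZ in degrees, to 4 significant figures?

87.35°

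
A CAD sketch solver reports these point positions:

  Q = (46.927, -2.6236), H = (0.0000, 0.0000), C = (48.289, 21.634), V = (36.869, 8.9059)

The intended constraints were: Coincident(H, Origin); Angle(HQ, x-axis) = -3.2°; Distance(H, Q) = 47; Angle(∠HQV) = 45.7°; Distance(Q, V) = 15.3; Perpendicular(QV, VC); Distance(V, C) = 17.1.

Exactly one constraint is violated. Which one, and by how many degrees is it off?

Perpendicular(QV, VC) — off by 7.00°.

H = (0.00, 0.00) ✓; HQ at -3.200° ✓; |HQ| = 47.00 ✓; ∠HQV = 45.70° ✓; |QV| = 15.30 ✓; ∠(QV, VC) = 83.00° ✗; |VC| = 17.10 ✓.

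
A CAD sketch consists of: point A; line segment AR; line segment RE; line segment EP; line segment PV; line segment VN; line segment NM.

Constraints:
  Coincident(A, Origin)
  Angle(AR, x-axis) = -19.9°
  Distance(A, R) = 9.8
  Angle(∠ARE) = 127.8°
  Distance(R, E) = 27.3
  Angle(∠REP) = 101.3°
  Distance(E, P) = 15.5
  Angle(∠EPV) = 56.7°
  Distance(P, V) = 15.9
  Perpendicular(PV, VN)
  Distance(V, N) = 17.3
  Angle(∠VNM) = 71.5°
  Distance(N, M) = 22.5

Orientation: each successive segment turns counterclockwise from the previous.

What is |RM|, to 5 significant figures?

39.957

A is at the origin; AR runs at -19.9° with length 9.8, so R = (9.2148, -3.3357). ∠ARE = 127.8° gives RE at 32.300° from the x-axis; with |RE| = 27.3, E = (32.290, 11.252). ∠REP = 101.3° gives EP at 111.00° from the x-axis; with |EP| = 15.5, P = (26.736, 25.723). ∠EPV = 56.7° gives PV at -125.70° from the x-axis; with |PV| = 15.9, V = (17.457, 12.810). PV ⟂ VN, so VN runs at -35.700°; with |VN| = 17.3, N = (31.507, 2.7152). ∠VNM = 71.5° gives NM at 72.800° from the x-axis; with |NM| = 22.5, M = (38.160, 24.209). Then |RM| = |M − R| = 39.957.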